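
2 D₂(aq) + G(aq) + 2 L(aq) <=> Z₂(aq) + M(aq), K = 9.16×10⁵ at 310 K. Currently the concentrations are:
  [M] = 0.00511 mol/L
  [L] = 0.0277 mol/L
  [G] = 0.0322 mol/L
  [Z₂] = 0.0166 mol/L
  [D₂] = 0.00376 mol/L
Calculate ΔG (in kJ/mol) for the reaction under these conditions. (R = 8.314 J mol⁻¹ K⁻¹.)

ΔG = -3.42 kJ/mol

Q = [Z₂]·[M] / ([D₂]²·[G]·[L]²) = (0.0166)·(0.00511) / ((0.00376)²·(0.0322)·(0.0277)²) = 2.43×10⁵
ΔG = RT ln(Q/K) = (8.314 J mol⁻¹ K⁻¹)(310 K) × ln(2.43×10⁵/9.16×10⁵)
   = (2.577 kJ/mol)(-1.327) = -3.42 kJ/mol
ΔG < 0, so the forward reaction is spontaneous (proceeds forward).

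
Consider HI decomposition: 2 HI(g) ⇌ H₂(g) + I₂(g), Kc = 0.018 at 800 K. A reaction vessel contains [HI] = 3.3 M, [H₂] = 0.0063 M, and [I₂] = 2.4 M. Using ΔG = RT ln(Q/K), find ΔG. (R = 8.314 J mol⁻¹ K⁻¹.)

ΔG = -17.0 kJ/mol

Qc = [H₂]·[I₂] / [HI]² = (0.0063)·(2.4) / (3.3)² = 0.00139
ΔG = RT ln(Qc/Kc) = (8.314 J mol⁻¹ K⁻¹)(800 K) × ln(0.00139/0.018)
   = (6.651 kJ/mol)(-2.561) = -17.0 kJ/mol
ΔG < 0, so the forward reaction is spontaneous (proceeds forward).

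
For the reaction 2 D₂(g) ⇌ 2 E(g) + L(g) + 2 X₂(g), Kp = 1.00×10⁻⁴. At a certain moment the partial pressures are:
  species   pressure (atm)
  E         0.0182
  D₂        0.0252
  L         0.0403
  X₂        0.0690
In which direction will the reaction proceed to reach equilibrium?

at equilibrium

Qp = P(E)²·P(L)·P(X₂)² / P(D₂)² = (0.0182)²·(0.0403)·(0.0690)² / (0.0252)² = 1.00×10⁻⁴
Qp = 1.00×10⁻⁴ = Kp, so the system is already at equilibrium.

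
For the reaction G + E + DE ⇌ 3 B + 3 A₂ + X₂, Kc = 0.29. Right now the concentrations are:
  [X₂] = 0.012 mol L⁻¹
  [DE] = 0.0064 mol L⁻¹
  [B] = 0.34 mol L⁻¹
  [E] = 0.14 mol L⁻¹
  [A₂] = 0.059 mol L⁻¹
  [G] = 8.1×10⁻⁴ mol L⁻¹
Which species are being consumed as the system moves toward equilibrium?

G, E, DE (reactants)

Qc = [B]³·[A₂]³·[X₂] / ([G]·[E]·[DE]) = (0.34)³·(0.059)³·(0.012) / ((8.1×10⁻⁴)·(0.14)·(0.0064)) = 0.13
Qc = 0.13 < Kc = 0.29: net forward reaction.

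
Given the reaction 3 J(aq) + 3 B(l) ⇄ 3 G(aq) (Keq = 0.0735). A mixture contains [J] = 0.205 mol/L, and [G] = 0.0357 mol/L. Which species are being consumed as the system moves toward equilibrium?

J, B (reactants)

(B is a pure liquid — omitted from Q.)
Q = [G]³ / [J]³ = (0.0357)³ / (0.205)³ = 0.00528
Q = 0.00528 < Keq = 0.0735: net forward reaction.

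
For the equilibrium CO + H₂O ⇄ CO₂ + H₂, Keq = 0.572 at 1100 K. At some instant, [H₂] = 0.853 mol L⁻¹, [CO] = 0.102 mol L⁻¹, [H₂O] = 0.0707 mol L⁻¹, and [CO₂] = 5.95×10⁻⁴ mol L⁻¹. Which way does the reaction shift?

to the right

Q = [CO₂]·[H₂] / ([CO]·[H₂O]) = (5.95×10⁻⁴)·(0.853) / ((0.102)·(0.0707)) = 0.0704
Q = 0.0704 < Keq = 0.572, so the forward reaction proceeds.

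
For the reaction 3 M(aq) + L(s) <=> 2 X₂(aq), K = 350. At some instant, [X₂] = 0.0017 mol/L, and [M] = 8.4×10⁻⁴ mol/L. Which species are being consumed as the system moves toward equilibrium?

(L is a pure solid — omitted from Q.)
Q = [X₂]² / [M]³ = (0.0017)² / (8.4×10⁻⁴)³ = 4900
Q = 4900 > K = 350: net reverse reaction.

X₂ (products)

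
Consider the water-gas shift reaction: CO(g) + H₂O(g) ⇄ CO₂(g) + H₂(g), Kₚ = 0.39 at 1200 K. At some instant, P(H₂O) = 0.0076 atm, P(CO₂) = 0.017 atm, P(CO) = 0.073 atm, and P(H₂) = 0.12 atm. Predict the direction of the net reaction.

to the left

Qₚ = P(CO₂)·P(H₂) / (P(CO)·P(H₂O)) = (0.017)·(0.12) / ((0.073)·(0.0076)) = 3.7
Qₚ = 3.7 > Kₚ = 0.39, so the reverse reaction proceeds.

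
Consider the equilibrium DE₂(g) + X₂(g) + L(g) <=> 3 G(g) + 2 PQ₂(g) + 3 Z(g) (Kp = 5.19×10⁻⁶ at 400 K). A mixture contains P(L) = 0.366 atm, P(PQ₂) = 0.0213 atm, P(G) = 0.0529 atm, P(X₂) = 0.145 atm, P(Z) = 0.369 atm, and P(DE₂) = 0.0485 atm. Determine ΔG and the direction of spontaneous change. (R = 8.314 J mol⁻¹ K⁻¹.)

Qp = P(G)³·P(PQ₂)²·P(Z)³ / (P(DE₂)·P(X₂)·P(L)) = (0.0529)³·(0.0213)²·(0.369)³ / ((0.0485)·(0.145)·(0.366)) = 1.31×10⁻⁶
ΔG = RT ln(Qp/Kp) = (8.314 J mol⁻¹ K⁻¹)(400 K) × ln(1.31×10⁻⁶/5.19×10⁻⁶)
   = (3.326 kJ/mol)(-1.377) = -4.58 kJ/mol
ΔG < 0, so the forward reaction is spontaneous (proceeds forward).

ΔG = -4.58 kJ/mol; the forward reaction is spontaneous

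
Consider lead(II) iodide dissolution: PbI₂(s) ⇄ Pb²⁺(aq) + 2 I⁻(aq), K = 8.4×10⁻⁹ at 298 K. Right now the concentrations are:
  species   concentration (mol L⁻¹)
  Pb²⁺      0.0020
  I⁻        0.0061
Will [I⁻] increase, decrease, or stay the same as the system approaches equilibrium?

(PbI₂ is a pure solid — omitted from Q.)
Q = [Pb²⁺]·[I⁻]² = (0.0020)·(0.0061)² = 7.4×10⁻⁸
Q = 7.4×10⁻⁸ > K = 8.4×10⁻⁹: net reverse reaction.
I⁻ is a product, so it decreases.

decrease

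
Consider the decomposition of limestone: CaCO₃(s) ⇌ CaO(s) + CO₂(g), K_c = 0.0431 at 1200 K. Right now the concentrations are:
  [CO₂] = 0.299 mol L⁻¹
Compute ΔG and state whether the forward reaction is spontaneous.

(CaCO₃, CaO are pure solids — omitted from Q_c.)
Q_c = [CO₂] = 0.299
ΔG = RT ln(Q_c/K_c) = (8.314 J mol⁻¹ K⁻¹)(1200 K) × ln(0.299/0.0431)
   = (9.977 kJ/mol)(1.937) = 19.3 kJ/mol
ΔG > 0, so the forward reaction is non-spontaneous (proceeds in reverse).

ΔG = 19.3 kJ/mol; the forward reaction is non-spontaneous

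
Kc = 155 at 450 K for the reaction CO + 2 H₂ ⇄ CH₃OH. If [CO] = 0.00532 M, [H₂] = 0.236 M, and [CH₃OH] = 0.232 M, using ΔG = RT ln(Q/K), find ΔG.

ΔG = 6.06 kJ/mol

Qc = [CH₃OH] / ([CO]·[H₂]²) = (0.232) / ((0.00532)·(0.236)²) = 783
ΔG = RT ln(Qc/Kc) = (8.314 J mol⁻¹ K⁻¹)(450 K) × ln(783/155)
   = (3.741 kJ/mol)(1.620) = 6.06 kJ/mol
ΔG > 0, so the forward reaction is non-spontaneous (proceeds in reverse).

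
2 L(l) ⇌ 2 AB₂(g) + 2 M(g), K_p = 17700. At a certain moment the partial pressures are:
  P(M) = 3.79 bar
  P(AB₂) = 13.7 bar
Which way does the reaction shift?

toward products

(L is a pure liquid — omitted from Q_p.)
Q_p = P(AB₂)²·P(M)² = (13.7)²·(3.79)² = 2700
Q_p = 2700 < K_p = 17700, so the forward reaction proceeds.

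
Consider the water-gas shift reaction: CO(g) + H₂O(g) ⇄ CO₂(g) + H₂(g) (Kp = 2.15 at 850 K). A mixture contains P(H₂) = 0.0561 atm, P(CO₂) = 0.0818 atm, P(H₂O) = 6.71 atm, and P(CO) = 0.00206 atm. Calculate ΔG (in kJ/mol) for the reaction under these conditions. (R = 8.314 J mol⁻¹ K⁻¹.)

ΔG = -13.2 kJ/mol

Qp = P(CO₂)·P(H₂) / (P(CO)·P(H₂O)) = (0.0818)·(0.0561) / ((0.00206)·(6.71)) = 0.332
ΔG = RT ln(Qp/Kp) = (8.314 J mol⁻¹ K⁻¹)(850 K) × ln(0.332/2.15)
   = (7.067 kJ/mol)(-1.868) = -13.2 kJ/mol
ΔG < 0, so the forward reaction is spontaneous (proceeds forward).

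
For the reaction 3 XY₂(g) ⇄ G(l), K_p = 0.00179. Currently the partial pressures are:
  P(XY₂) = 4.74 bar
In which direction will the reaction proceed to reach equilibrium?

in the reverse direction

(G is a pure liquid — omitted from Q_p.)
Q_p = 1 / P(XY₂)³ = 1 / (4.74)³ = 0.00939
Q_p = 0.00939 > K_p = 0.00179, so the reverse reaction proceeds.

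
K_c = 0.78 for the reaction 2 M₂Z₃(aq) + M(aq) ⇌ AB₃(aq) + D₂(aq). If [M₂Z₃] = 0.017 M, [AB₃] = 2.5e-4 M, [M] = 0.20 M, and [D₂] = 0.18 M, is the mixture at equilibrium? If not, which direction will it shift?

yes, at equilibrium

Q_c = [AB₃]·[D₂] / ([M₂Z₃]²·[M]) = (2.5e-4)·(0.18) / ((0.017)²·(0.20)) = 0.78
Q_c = 0.78 = K_c; the system is at equilibrium.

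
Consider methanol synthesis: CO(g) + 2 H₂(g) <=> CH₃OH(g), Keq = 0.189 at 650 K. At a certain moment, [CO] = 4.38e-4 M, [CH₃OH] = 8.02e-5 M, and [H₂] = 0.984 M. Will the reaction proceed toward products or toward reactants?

at equilibrium

Q = [CH₃OH] / ([CO]·[H₂]²) = (8.02e-5) / ((4.38e-4)·(0.984)²) = 0.189
Q = 0.189 = Keq, so the system is already at equilibrium.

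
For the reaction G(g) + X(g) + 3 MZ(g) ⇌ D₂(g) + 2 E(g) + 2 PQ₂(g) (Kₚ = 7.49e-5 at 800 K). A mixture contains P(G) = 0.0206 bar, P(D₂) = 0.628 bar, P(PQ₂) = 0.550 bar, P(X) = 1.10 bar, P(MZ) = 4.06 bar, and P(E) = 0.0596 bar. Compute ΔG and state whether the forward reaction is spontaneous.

ΔG = 11.9 kJ/mol; the forward reaction is non-spontaneous

Qₚ = P(D₂)·P(E)²·P(PQ₂)² / (P(G)·P(X)·P(MZ)³) = (0.628)·(0.0596)²·(0.550)² / ((0.0206)·(1.10)·(4.06)³) = 4.45e-4
ΔG = RT ln(Qₚ/Kₚ) = (8.314 J mol⁻¹ K⁻¹)(800 K) × ln(4.45e-4/7.49e-5)
   = (6.651 kJ/mol)(1.782) = 11.9 kJ/mol
ΔG > 0, so the forward reaction is non-spontaneous (proceeds in reverse).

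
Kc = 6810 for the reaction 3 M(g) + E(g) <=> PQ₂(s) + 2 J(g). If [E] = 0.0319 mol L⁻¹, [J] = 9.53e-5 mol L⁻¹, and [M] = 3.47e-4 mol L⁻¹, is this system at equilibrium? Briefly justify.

yes, at equilibrium

(PQ₂ is a pure solid — omitted from Qc.)
Qc = [J]² / ([M]³·[E]) = (9.53e-5)² / ((3.47e-4)³·(0.0319)) = 6810
Qc = 6810 = Kc; the system is at equilibrium.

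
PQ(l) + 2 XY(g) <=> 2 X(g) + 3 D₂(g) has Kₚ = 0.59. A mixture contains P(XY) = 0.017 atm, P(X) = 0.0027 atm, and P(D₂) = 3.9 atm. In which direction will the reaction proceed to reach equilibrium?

in the reverse direction

(PQ is a pure liquid — omitted from Qₚ.)
Qₚ = P(X)²·P(D₂)³ / P(XY)² = (0.0027)²·(3.9)³ / (0.017)² = 1.5
Qₚ = 1.5 > Kₚ = 0.59, so the reverse reaction proceeds.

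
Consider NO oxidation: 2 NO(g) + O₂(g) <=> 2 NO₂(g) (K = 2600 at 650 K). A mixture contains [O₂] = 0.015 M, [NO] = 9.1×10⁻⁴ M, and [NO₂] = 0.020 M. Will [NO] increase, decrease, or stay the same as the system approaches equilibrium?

Q = [NO₂]² / ([NO]²·[O₂]) = (0.020)² / ((9.1×10⁻⁴)²·(0.015)) = 32000
Q = 32000 > K = 2600: net reverse reaction.
NO is a reactant, so it increases.

increase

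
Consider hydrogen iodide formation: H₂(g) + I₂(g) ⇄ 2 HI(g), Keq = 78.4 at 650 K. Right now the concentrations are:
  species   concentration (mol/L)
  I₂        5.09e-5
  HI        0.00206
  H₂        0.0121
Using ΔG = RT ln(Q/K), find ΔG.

ΔG = -13.1 kJ/mol

Q = [HI]² / ([H₂]·[I₂]) = (0.00206)² / ((0.0121)·(5.09e-5)) = 6.89
ΔG = RT ln(Q/Keq) = (8.314 J mol⁻¹ K⁻¹)(650 K) × ln(6.89/78.4)
   = (5.404 kJ/mol)(-2.432) = -13.1 kJ/mol
ΔG < 0, so the forward reaction is spontaneous (proceeds forward).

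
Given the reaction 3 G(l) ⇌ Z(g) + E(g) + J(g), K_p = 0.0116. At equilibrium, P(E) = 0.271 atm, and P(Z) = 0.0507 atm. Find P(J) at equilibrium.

P(J) = 0.844 atm

(G is a pure liquid — omitted from K_p.)
At equilibrium, K_p = P(Z)·P(E)·P(J) = 0.0116.
(0.0507)·(0.271)·(P(J)) = 0.0116
P(J) = 0.844 atm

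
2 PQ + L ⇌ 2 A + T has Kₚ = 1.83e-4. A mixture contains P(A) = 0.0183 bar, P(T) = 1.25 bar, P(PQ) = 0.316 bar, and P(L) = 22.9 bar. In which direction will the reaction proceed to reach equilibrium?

Qₚ = P(A)²·P(T) / (P(PQ)²·P(L)) = (0.0183)²·(1.25) / ((0.316)²·(22.9)) = 1.83e-4
Qₚ = 1.83e-4 = Kₚ, so the system is already at equilibrium.

at equilibrium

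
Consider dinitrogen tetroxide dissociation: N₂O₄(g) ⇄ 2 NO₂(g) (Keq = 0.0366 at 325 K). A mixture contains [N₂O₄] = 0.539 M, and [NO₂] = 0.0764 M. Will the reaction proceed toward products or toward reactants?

to the right

Q = [NO₂]² / [N₂O₄] = (0.0764)² / (0.539) = 0.0108
Q = 0.0108 < Keq = 0.0366, so the forward reaction proceeds.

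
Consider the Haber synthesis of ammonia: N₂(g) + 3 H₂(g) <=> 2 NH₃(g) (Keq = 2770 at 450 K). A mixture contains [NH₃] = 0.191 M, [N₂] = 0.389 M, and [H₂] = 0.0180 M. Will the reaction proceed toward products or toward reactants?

in the reverse direction

Q = [NH₃]² / ([N₂]·[H₂]³) = (0.191)² / ((0.389)·(0.0180)³) = 16100
Q = 16100 > Keq = 2770, so the reverse reaction proceeds.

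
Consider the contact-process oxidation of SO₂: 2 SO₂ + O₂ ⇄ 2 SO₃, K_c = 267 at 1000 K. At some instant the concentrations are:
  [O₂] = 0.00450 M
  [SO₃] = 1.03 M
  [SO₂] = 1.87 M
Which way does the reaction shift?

to the right

Q_c = [SO₃]² / ([SO₂]²·[O₂]) = (1.03)² / ((1.87)²·(0.00450)) = 67.4
Q_c = 67.4 < K_c = 267, so the forward reaction proceeds.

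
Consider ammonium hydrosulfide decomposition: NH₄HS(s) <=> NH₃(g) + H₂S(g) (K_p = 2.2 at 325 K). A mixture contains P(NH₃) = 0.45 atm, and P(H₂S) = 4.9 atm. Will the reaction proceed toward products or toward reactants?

(NH₄HS is a pure solid — omitted from Q_p.)
Q_p = P(NH₃)·P(H₂S) = (0.45)·(4.9) = 2.2
Q_p = 2.2 = K_p, so the system is already at equilibrium.

neither direction; the system is at equilibrium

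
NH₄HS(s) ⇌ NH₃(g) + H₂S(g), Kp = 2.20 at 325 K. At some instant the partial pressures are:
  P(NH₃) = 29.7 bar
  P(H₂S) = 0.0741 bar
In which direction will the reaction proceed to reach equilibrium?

(NH₄HS is a pure solid — omitted from Qp.)
Qp = P(NH₃)·P(H₂S) = (29.7)·(0.0741) = 2.20
Qp = 2.20 = Kp, so the system is already at equilibrium.

neither direction; the system is at equilibrium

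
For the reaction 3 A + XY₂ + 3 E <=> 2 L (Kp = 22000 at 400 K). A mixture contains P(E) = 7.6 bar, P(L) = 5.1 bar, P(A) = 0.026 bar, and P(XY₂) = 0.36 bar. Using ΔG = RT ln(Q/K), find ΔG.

Qp = P(L)² / (P(A)³·P(XY₂)·P(E)³) = (5.1)² / ((0.026)³·(0.36)·(7.6)³) = 9360
ΔG = RT ln(Qp/Kp) = (8.314 J mol⁻¹ K⁻¹)(400 K) × ln(9360/22000)
   = (3.326 kJ/mol)(-0.8546) = -2.84 kJ/mol
ΔG < 0, so the forward reaction is spontaneous (proceeds forward).

ΔG = -2.84 kJ/mol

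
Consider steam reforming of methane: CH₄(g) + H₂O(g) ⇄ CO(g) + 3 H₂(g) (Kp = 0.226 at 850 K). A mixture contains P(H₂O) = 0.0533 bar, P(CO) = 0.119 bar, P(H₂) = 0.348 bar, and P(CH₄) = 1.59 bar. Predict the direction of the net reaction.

in the forward direction

Qp = P(CO)·P(H₂)³ / (P(CH₄)·P(H₂O)) = (0.119)·(0.348)³ / ((1.59)·(0.0533)) = 0.0592
Qp = 0.0592 < Kp = 0.226, so the forward reaction proceeds.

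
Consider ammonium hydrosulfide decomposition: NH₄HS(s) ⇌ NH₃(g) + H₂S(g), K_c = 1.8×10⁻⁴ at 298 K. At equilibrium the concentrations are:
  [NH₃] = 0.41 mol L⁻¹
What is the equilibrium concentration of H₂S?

(NH₄HS is a pure solid — omitted from K_c.)
At equilibrium, K_c = [NH₃]·[H₂S] = 1.8×10⁻⁴.
(0.41)·([H₂S]) = 1.8×10⁻⁴
[H₂S] = 4.39×10⁻⁴ = 4.4×10⁻⁴ mol L⁻¹

[H₂S] = 4.4×10⁻⁴ mol L⁻¹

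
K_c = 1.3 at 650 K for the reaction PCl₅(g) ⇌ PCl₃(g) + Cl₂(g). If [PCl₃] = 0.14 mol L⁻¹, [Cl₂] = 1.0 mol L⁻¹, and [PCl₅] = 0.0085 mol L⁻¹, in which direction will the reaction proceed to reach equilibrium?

Q_c = [PCl₃]·[Cl₂] / [PCl₅] = (0.14)·(1.0) / (0.0085) = 16
Q_c = 16 > K_c = 1.3, so the reverse reaction proceeds.

to the left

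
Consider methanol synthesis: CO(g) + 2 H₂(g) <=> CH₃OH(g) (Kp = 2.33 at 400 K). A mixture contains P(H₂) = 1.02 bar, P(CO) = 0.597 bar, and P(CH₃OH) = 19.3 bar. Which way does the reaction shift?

Qp = P(CH₃OH) / (P(CO)·P(H₂)²) = (19.3) / ((0.597)·(1.02)²) = 31.1
Qp = 31.1 > Kp = 2.33, so the reverse reaction proceeds.

reverse (toward reactants)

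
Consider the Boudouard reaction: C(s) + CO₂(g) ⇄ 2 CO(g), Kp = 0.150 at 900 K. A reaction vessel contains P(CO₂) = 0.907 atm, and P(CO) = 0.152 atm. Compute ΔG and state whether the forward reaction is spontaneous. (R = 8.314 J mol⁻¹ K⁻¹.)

(C is a pure solid — omitted from Qp.)
Qp = P(CO)² / P(CO₂) = (0.152)² / (0.907) = 0.0255
ΔG = RT ln(Qp/Kp) = (8.314 J mol⁻¹ K⁻¹)(900 K) × ln(0.0255/0.150)
   = (7.483 kJ/mol)(-1.772) = -13.3 kJ/mol
ΔG < 0, so the forward reaction is spontaneous (proceeds forward).

ΔG = -13.3 kJ/mol; the forward reaction is spontaneous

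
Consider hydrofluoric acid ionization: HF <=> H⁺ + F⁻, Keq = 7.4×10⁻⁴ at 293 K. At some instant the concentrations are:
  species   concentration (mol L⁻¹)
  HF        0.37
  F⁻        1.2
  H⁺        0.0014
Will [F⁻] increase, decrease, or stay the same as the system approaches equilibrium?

Q = [H⁺]·[F⁻] / [HF] = (0.0014)·(1.2) / (0.37) = 0.0045
Q = 0.0045 > Keq = 7.4×10⁻⁴: net reverse reaction.
F⁻ is a product, so it decreases.

decrease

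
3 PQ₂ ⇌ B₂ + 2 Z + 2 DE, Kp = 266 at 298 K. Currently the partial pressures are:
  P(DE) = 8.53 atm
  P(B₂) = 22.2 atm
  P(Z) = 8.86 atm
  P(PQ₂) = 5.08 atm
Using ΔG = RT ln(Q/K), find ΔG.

Qp = P(B₂)·P(Z)²·P(DE)² / P(PQ₂)³ = (22.2)·(8.86)²·(8.53)² / (5.08)³ = 967
ΔG = RT ln(Qp/Kp) = (8.314 J mol⁻¹ K⁻¹)(298 K) × ln(967/266)
   = (2.478 kJ/mol)(1.291) = 3.20 kJ/mol
ΔG > 0, so the forward reaction is non-spontaneous (proceeds in reverse).

ΔG = 3.20 kJ/mol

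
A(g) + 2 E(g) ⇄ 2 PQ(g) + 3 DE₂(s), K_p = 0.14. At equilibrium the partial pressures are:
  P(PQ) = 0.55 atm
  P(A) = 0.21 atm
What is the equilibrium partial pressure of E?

(DE₂ is a pure solid — omitted from K_p.)
At equilibrium, K_p = P(PQ)² / (P(A)·P(E)²) = 0.14.
(0.55)² / ((0.21)·(P(E))²) = 0.14
P(E)² = 10.3 ⇒ P(E) = 3.2 atm

P(E) = 3.2 atm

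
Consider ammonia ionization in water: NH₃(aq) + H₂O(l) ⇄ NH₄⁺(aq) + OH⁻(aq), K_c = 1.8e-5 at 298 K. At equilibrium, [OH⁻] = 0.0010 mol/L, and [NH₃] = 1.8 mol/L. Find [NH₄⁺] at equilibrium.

[NH₄⁺] = 0.032 mol/L

(H₂O is a pure liquid — omitted from K_c.)
At equilibrium, K_c = [NH₄⁺]·[OH⁻] / [NH₃] = 1.8e-5.
([NH₄⁺])·(0.0010) / (1.8) = 1.8e-5
[NH₄⁺] = 0.0324 = 0.032 mol/L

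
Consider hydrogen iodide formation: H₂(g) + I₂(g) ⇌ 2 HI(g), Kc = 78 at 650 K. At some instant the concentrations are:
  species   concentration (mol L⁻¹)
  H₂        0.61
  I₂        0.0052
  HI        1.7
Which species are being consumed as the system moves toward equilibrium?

Qc = [HI]² / ([H₂]·[I₂]) = (1.7)² / ((0.61)·(0.0052)) = 910
Qc = 910 > Kc = 78: net reverse reaction.

HI (products)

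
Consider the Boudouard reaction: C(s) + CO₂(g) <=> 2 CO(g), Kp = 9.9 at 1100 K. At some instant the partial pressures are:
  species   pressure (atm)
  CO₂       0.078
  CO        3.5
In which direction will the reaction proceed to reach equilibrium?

(C is a pure solid — omitted from Qp.)
Qp = P(CO)² / P(CO₂) = (3.5)² / (0.078) = 160
Qp = 160 > Kp = 9.9, so the reverse reaction proceeds.

to the left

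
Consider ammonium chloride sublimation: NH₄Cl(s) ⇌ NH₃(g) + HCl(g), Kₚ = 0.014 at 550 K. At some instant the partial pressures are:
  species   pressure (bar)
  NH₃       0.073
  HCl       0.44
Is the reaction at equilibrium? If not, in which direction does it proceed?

to the left

(NH₄Cl is a pure solid — omitted from Qₚ.)
Qₚ = P(NH₃)·P(HCl) = (0.073)·(0.44) = 0.032
Qₚ = 0.032 > Kₚ = 0.014, so the reverse reaction proceeds.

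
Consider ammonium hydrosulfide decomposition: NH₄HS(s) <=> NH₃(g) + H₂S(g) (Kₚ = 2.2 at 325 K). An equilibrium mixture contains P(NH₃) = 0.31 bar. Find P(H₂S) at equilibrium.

(NH₄HS is a pure solid — omitted from Kₚ.)
At equilibrium, Kₚ = P(NH₃)·P(H₂S) = 2.2.
(0.31)·(P(H₂S)) = 2.2
P(H₂S) = 7.10 = 7.1 bar

P(H₂S) = 7.1 bar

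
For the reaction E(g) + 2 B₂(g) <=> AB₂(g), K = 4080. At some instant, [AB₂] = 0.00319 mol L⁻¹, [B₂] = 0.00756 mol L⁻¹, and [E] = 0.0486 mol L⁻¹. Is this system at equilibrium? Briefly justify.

no; Q < K, reaction proceeds forward

Q = [AB₂] / ([E]·[B₂]²) = (0.00319) / ((0.0486)·(0.00756)²) = 1150
Q = 1150 < K = 4080: net forward reaction.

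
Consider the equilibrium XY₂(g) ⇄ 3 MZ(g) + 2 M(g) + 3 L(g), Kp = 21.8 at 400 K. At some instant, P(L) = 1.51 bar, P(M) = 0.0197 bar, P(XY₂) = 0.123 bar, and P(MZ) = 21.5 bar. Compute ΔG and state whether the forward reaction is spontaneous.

ΔG = 5.32 kJ/mol; the forward reaction is non-spontaneous

Qp = P(MZ)³·P(M)²·P(L)³ / P(XY₂) = (21.5)³·(0.0197)²·(1.51)³ / (0.123) = 108
ΔG = RT ln(Qp/Kp) = (8.314 J mol⁻¹ K⁻¹)(400 K) × ln(108/21.8)
   = (3.326 kJ/mol)(1.600) = 5.32 kJ/mol
ΔG > 0, so the forward reaction is non-spontaneous (proceeds in reverse).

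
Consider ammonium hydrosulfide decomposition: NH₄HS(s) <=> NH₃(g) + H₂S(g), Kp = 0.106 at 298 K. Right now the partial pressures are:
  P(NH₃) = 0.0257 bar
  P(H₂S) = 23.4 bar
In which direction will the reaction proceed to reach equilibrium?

(NH₄HS is a pure solid — omitted from Qp.)
Qp = P(NH₃)·P(H₂S) = (0.0257)·(23.4) = 0.601
Qp = 0.601 > Kp = 0.106, so the reverse reaction proceeds.

reverse (toward reactants)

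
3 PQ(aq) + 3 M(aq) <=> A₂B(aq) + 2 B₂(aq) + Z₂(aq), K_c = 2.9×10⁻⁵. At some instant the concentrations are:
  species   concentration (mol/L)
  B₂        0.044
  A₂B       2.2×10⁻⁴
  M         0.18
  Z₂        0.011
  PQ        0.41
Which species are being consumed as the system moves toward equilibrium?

PQ, M (reactants)

Q_c = [A₂B]·[B₂]²·[Z₂] / ([PQ]³·[M]³) = (2.2×10⁻⁴)·(0.044)²·(0.011) / ((0.41)³·(0.18)³) = 1.2×10⁻⁵
Q_c = 1.2×10⁻⁵ < K_c = 2.9×10⁻⁵: net forward reaction.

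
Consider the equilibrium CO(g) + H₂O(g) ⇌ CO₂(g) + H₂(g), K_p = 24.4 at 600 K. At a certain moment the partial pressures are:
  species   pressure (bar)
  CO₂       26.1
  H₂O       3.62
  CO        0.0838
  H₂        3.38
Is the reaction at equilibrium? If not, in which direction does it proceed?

to the left

Q_p = P(CO₂)·P(H₂) / (P(CO)·P(H₂O)) = (26.1)·(3.38) / ((0.0838)·(3.62)) = 291
Q_p = 291 > K_p = 24.4, so the reverse reaction proceeds.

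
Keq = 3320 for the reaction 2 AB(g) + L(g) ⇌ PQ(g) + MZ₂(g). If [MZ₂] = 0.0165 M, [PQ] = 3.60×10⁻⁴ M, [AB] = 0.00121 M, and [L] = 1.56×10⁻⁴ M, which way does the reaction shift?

reverse (toward reactants)

Q = [PQ]·[MZ₂] / ([AB]²·[L]) = (3.60×10⁻⁴)·(0.0165) / ((0.00121)²·(1.56×10⁻⁴)) = 26000
Q = 26000 > Keq = 3320, so the reverse reaction proceeds.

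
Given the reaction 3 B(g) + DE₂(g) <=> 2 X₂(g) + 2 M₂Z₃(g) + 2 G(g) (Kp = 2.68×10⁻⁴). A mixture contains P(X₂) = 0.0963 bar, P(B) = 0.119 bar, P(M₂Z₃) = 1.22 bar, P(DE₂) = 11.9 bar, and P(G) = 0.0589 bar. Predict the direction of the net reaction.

to the left

Qp = P(X₂)²·P(M₂Z₃)²·P(G)² / (P(B)³·P(DE₂)) = (0.0963)²·(1.22)²·(0.0589)² / ((0.119)³·(11.9)) = 0.00239
Qp = 0.00239 > Kp = 2.68×10⁻⁴, so the reverse reaction proceeds.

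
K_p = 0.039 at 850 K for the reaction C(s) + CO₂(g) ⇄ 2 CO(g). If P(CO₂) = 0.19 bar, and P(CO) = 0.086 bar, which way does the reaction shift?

no net change (already at equilibrium)

(C is a pure solid — omitted from Q_p.)
Q_p = P(CO)² / P(CO₂) = (0.086)² / (0.19) = 0.039
Q_p = 0.039 = K_p, so the system is already at equilibrium.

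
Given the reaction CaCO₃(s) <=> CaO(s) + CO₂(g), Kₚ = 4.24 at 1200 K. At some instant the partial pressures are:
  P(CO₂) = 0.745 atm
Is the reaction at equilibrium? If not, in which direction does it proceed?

in the forward direction

(CaCO₃, CaO are pure solids — omitted from Qₚ.)
Qₚ = P(CO₂) = 0.745
Qₚ = 0.745 < Kₚ = 4.24, so the forward reaction proceeds.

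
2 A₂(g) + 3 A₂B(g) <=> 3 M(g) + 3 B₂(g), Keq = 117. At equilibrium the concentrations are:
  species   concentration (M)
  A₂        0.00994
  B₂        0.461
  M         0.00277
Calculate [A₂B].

[A₂B] = 0.00565 M

At equilibrium, Keq = [M]³·[B₂]³ / ([A₂]²·[A₂B]³) = 117.
(0.00277)³·(0.461)³ / ((0.00994)²·([A₂B])³) = 117
[A₂B]³ = 1.80×10⁻⁷ ⇒ [A₂B] = 0.00565 M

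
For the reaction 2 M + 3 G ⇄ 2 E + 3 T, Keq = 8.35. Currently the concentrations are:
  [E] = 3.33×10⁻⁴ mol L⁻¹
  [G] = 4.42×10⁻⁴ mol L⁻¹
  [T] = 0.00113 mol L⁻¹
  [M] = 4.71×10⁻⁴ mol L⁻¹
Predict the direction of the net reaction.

Q = [E]²·[T]³ / ([M]²·[G]³) = (3.33×10⁻⁴)²·(0.00113)³ / ((4.71×10⁻⁴)²·(4.42×10⁻⁴)³) = 8.35
Q = 8.35 = Keq, so the system is already at equilibrium.

neither direction; the system is at equilibrium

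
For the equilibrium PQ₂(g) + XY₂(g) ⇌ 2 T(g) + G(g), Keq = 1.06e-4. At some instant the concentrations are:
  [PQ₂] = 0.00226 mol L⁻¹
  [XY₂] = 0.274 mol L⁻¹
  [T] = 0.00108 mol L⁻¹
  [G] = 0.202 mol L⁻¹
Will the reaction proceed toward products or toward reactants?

toward reactants

Q = [T]²·[G] / ([PQ₂]·[XY₂]) = (0.00108)²·(0.202) / ((0.00226)·(0.274)) = 3.80e-4
Q = 3.80e-4 > Keq = 1.06e-4, so the reverse reaction proceeds.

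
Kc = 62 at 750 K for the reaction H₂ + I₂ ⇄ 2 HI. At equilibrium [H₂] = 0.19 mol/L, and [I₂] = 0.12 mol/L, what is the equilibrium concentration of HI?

[HI] = 1.2 mol/L

At equilibrium, Kc = [HI]² / ([H₂]·[I₂]) = 62.
([HI])² / ((0.19)·(0.12)) = 62
[HI]² = 1.41 ⇒ [HI] = 1.2 mol/L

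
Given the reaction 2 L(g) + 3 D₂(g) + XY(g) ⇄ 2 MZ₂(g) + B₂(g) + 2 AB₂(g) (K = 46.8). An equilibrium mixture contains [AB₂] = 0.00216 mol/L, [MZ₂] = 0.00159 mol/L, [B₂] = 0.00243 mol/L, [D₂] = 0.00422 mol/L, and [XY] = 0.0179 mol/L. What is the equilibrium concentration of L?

[L] = 6.75×10⁻⁴ mol/L

At equilibrium, K = [MZ₂]²·[B₂]·[AB₂]² / ([L]²·[D₂]³·[XY]) = 46.8.
(0.00159)²·(0.00243)·(0.00216)² / (([L])²·(0.00422)³·(0.0179)) = 46.8
[L]² = 4.55×10⁻⁷ ⇒ [L] = 6.75×10⁻⁴ mol/L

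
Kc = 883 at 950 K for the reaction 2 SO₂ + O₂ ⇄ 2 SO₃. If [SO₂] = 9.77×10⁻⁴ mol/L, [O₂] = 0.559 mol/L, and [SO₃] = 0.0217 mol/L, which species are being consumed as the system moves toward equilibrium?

none (at equilibrium)

Qc = [SO₃]² / ([SO₂]²·[O₂]) = (0.0217)² / ((9.77×10⁻⁴)²·(0.559)) = 883
Qc = 883 = Kc; the system is at equilibrium.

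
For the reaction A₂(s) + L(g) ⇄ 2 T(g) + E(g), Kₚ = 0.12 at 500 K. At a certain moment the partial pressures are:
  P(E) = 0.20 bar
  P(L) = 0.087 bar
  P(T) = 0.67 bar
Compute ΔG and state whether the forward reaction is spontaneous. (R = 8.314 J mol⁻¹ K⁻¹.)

(A₂ is a pure solid — omitted from Qₚ.)
Qₚ = P(T)²·P(E) / P(L) = (0.67)²·(0.20) / (0.087) = 1.03
ΔG = RT ln(Qₚ/Kₚ) = (8.314 J mol⁻¹ K⁻¹)(500 K) × ln(1.03/0.12)
   = (4.157 kJ/mol)(2.150) = 8.94 kJ/mol
ΔG > 0, so the forward reaction is non-spontaneous (proceeds in reverse).

ΔG = 8.94 kJ/mol; the forward reaction is non-spontaneous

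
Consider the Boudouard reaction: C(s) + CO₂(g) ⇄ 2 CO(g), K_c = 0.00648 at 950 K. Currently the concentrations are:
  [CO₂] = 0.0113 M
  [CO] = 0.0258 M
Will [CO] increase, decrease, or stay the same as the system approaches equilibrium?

decrease

(C is a pure solid — omitted from Q_c.)
Q_c = [CO]² / [CO₂] = (0.0258)² / (0.0113) = 0.0589
Q_c = 0.0589 > K_c = 0.00648: net reverse reaction.
CO is a product, so it decreases.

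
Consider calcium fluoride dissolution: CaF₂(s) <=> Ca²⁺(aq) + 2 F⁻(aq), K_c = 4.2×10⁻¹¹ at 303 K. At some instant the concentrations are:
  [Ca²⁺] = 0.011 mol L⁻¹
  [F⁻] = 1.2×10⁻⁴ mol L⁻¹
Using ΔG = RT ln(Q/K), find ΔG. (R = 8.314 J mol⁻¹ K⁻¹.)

(CaF₂ is a pure solid — omitted from Q_c.)
Q_c = [Ca²⁺]·[F⁻]² = (0.011)·(1.2×10⁻⁴)² = 1.58×10⁻¹⁰
ΔG = RT ln(Q_c/K_c) = (8.314 J mol⁻¹ K⁻¹)(303 K) × ln(1.58×10⁻¹⁰/4.2×10⁻¹¹)
   = (2.519 kJ/mol)(1.325) = 3.34 kJ/mol
ΔG > 0, so the forward reaction is non-spontaneous (proceeds in reverse).

ΔG = 3.34 kJ/mol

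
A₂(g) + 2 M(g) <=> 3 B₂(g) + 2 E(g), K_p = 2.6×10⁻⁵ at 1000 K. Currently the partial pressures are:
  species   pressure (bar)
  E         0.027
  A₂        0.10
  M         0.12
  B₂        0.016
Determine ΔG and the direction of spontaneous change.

ΔG = -21.0 kJ/mol; the forward reaction is spontaneous

Q_p = P(B₂)³·P(E)² / (P(A₂)·P(M)²) = (0.016)³·(0.027)² / ((0.10)·(0.12)²) = 2.07×10⁻⁶
ΔG = RT ln(Q_p/K_p) = (8.314 J mol⁻¹ K⁻¹)(1000 K) × ln(2.07×10⁻⁶/2.6×10⁻⁵)
   = (8.314 kJ/mol)(-2.531) = -21.0 kJ/mol
ΔG < 0, so the forward reaction is spontaneous (proceeds forward).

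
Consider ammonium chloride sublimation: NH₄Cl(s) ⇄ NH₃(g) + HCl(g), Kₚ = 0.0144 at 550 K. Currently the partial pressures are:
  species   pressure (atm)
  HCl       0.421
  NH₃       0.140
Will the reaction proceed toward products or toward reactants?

(NH₄Cl is a pure solid — omitted from Qₚ.)
Qₚ = P(NH₃)·P(HCl) = (0.140)·(0.421) = 0.0589
Qₚ = 0.0589 > Kₚ = 0.0144, so the reverse reaction proceeds.

toward reactants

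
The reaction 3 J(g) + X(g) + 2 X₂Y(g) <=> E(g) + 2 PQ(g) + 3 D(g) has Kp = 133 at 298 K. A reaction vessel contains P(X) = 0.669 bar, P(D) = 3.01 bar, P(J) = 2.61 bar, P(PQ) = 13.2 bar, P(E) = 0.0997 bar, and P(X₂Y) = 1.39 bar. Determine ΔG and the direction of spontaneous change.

Qp = P(E)·P(PQ)²·P(D)³ / (P(J)³·P(X)·P(X₂Y)²) = (0.0997)·(13.2)²·(3.01)³ / ((2.61)³·(0.669)·(1.39)²) = 20.6
ΔG = RT ln(Qp/Kp) = (8.314 J mol⁻¹ K⁻¹)(298 K) × ln(20.6/133)
   = (2.478 kJ/mol)(-1.865) = -4.62 kJ/mol
ΔG < 0, so the forward reaction is spontaneous (proceeds forward).

ΔG = -4.62 kJ/mol; the forward reaction is spontaneous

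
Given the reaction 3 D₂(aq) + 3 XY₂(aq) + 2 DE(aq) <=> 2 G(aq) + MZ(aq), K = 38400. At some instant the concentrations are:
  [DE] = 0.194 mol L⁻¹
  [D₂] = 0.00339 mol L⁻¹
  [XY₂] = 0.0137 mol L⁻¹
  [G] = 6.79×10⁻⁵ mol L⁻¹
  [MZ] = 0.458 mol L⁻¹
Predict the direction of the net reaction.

Q = [G]²·[MZ] / ([D₂]³·[XY₂]³·[DE]²) = (6.79×10⁻⁵)²·(0.458) / ((0.00339)³·(0.0137)³·(0.194)²) = 5.60×10⁵
Q = 5.60×10⁵ > K = 38400, so the reverse reaction proceeds.

reverse (toward reactants)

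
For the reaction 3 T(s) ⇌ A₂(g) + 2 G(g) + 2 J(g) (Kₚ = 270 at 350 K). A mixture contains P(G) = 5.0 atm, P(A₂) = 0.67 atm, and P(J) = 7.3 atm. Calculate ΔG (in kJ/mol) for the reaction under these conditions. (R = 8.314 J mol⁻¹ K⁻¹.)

(T is a pure solid — omitted from Qₚ.)
Qₚ = P(A₂)·P(G)²·P(J)² = (0.67)·(5.0)²·(7.3)² = 893
ΔG = RT ln(Qₚ/Kₚ) = (8.314 J mol⁻¹ K⁻¹)(350 K) × ln(893/270)
   = (2.910 kJ/mol)(1.196) = 3.48 kJ/mol
ΔG > 0, so the forward reaction is non-spontaneous (proceeds in reverse).

ΔG = 3.48 kJ/mol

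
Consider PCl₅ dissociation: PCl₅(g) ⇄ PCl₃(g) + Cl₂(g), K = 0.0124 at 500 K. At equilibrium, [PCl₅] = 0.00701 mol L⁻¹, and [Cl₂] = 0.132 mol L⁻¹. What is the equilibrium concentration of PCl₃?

At equilibrium, K = [PCl₃]·[Cl₂] / [PCl₅] = 0.0124.
([PCl₃])·(0.132) / (0.00701) = 0.0124
[PCl₃] = 6.59e-4 mol L⁻¹

[PCl₃] = 6.59e-4 mol L⁻¹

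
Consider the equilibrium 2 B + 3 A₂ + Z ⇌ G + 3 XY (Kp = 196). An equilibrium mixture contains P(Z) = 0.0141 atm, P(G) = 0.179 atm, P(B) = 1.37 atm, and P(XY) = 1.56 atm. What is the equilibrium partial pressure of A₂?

P(A₂) = 0.508 atm

At equilibrium, Kp = P(G)·P(XY)³ / (P(B)²·P(A₂)³·P(Z)) = 196.
(0.179)·(1.56)³ / ((1.37)²·(P(A₂))³·(0.0141)) = 196
P(A₂)³ = 0.131 ⇒ P(A₂) = 0.508 atm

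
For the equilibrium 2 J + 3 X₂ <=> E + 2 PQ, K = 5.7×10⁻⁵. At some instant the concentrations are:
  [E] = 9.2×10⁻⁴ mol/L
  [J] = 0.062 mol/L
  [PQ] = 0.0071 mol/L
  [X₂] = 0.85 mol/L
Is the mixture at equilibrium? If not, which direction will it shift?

Q = [E]·[PQ]² / ([J]²·[X₂]³) = (9.2×10⁻⁴)·(0.0071)² / ((0.062)²·(0.85)³) = 2.0×10⁻⁵
Q = 2.0×10⁻⁵ < K = 5.7×10⁻⁵: net forward reaction.

no; Q < K, reaction proceeds forward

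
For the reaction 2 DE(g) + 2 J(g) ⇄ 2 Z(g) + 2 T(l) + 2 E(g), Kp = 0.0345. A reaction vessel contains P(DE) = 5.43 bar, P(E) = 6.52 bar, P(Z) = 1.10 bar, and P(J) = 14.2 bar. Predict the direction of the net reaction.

in the forward direction

(T is a pure liquid — omitted from Qp.)
Qp = P(Z)²·P(E)² / (P(DE)²·P(J)²) = (1.10)²·(6.52)² / ((5.43)²·(14.2)²) = 0.00865
Qp = 0.00865 < Kp = 0.0345, so the forward reaction proceeds.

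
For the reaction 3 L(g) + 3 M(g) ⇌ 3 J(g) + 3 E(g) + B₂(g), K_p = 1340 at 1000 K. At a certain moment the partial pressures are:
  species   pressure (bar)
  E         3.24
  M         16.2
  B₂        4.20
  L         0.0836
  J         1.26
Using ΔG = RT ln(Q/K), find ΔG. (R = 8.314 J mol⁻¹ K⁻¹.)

Q_p = P(J)³·P(E)³·P(B₂) / (P(L)³·P(M)³) = (1.26)³·(3.24)³·(4.20) / ((0.0836)³·(16.2)³) = 115
ΔG = RT ln(Q_p/K_p) = (8.314 J mol⁻¹ K⁻¹)(1000 K) × ln(115/1340)
   = (8.314 kJ/mol)(-2.455) = -20.4 kJ/mol
ΔG < 0, so the forward reaction is spontaneous (proceeds forward).

ΔG = -20.4 kJ/mol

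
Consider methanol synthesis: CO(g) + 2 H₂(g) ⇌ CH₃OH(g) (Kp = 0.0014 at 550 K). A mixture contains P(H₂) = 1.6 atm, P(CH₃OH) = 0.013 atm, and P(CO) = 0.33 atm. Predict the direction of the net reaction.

Qp = P(CH₃OH) / (P(CO)·P(H₂)²) = (0.013) / ((0.33)·(1.6)²) = 0.015
Qp = 0.015 > Kp = 0.0014, so the reverse reaction proceeds.

in the reverse direction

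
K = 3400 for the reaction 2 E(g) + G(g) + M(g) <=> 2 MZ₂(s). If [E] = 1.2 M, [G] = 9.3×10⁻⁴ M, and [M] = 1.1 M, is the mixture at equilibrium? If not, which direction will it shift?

(MZ₂ is a pure solid — omitted from Q.)
Q = 1 / ([E]²·[G]·[M]) = 1 / ((1.2)²·(9.3×10⁻⁴)·(1.1)) = 680
Q = 680 < K = 3400: net forward reaction.

no; Q < K, reaction proceeds forward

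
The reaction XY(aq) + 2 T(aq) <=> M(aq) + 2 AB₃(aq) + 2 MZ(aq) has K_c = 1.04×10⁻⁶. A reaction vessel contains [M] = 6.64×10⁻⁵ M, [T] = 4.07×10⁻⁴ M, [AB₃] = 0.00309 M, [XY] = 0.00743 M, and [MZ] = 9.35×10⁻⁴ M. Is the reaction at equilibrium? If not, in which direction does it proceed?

Q_c = [M]·[AB₃]²·[MZ]² / ([XY]·[T]²) = (6.64×10⁻⁵)·(0.00309)²·(9.35×10⁻⁴)² / ((0.00743)·(4.07×10⁻⁴)²) = 4.50×10⁻⁷
Q_c = 4.50×10⁻⁷ < K_c = 1.04×10⁻⁶, so the forward reaction proceeds.

forward (toward products)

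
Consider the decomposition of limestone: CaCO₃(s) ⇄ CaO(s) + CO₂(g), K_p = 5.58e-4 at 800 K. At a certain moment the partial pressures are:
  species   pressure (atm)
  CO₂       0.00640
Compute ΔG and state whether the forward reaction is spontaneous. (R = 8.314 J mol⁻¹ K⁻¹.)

(CaCO₃, CaO are pure solids — omitted from Q_p.)
Q_p = P(CO₂) = 0.00640
ΔG = RT ln(Q_p/K_p) = (8.314 J mol⁻¹ K⁻¹)(800 K) × ln(0.00640/5.58e-4)
   = (6.651 kJ/mol)(2.440) = 16.2 kJ/mol
ΔG > 0, so the forward reaction is non-spontaneous (proceeds in reverse).

ΔG = 16.2 kJ/mol; the forward reaction is non-spontaneous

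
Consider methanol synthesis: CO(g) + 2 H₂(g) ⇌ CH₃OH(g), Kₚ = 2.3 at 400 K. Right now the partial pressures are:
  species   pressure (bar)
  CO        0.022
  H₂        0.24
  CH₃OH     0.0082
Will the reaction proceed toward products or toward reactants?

toward reactants

Qₚ = P(CH₃OH) / (P(CO)·P(H₂)²) = (0.0082) / ((0.022)·(0.24)²) = 6.5
Qₚ = 6.5 > Kₚ = 2.3, so the reverse reaction proceeds.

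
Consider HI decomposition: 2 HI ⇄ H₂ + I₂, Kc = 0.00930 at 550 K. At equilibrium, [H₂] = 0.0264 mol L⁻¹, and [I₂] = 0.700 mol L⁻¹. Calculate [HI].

[HI] = 1.41 mol L⁻¹

At equilibrium, Kc = [H₂]·[I₂] / [HI]² = 0.00930.
(0.0264)·(0.700) / ([HI])² = 0.00930
[HI]² = 1.99 ⇒ [HI] = 1.41 mol L⁻¹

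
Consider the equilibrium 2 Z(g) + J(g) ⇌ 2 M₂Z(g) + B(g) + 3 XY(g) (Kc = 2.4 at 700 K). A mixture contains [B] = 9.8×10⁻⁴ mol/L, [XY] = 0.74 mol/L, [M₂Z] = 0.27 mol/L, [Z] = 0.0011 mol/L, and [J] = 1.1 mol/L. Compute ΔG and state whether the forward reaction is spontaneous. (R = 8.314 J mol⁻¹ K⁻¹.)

Qc = [M₂Z]²·[B]·[XY]³ / ([Z]²·[J]) = (0.27)²·(9.8×10⁻⁴)·(0.74)³ / ((0.0011)²·(1.1)) = 21.8
ΔG = RT ln(Qc/Kc) = (8.314 J mol⁻¹ K⁻¹)(700 K) × ln(21.8/2.4)
   = (5.820 kJ/mol)(2.206) = 12.8 kJ/mol
ΔG > 0, so the forward reaction is non-spontaneous (proceeds in reverse).

ΔG = 12.8 kJ/mol; the forward reaction is non-spontaneous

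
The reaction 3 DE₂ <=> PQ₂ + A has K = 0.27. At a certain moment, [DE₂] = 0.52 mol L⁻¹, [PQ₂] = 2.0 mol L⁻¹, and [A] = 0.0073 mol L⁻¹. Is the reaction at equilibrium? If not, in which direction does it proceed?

Q = [PQ₂]·[A] / [DE₂]³ = (2.0)·(0.0073) / (0.52)³ = 0.10
Q = 0.10 < K = 0.27, so the forward reaction proceeds.

in the forward direction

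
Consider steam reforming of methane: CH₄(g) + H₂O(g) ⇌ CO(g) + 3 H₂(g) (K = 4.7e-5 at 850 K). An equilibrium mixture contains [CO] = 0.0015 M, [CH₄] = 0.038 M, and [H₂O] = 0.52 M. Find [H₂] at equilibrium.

[H₂] = 0.085 M

At equilibrium, K = [CO]·[H₂]³ / ([CH₄]·[H₂O]) = 4.7e-5.
(0.0015)·([H₂])³ / ((0.038)·(0.52)) = 4.7e-5
[H₂]³ = 6.19e-4 ⇒ [H₂] = 0.085 M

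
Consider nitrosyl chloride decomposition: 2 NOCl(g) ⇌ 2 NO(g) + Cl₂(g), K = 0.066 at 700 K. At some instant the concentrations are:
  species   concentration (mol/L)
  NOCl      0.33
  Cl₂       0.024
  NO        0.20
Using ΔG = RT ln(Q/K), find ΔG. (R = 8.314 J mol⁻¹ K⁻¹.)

Q = [NO]²·[Cl₂] / [NOCl]² = (0.20)²·(0.024) / (0.33)² = 0.00882
ΔG = RT ln(Q/K) = (8.314 J mol⁻¹ K⁻¹)(700 K) × ln(0.00882/0.066)
   = (5.820 kJ/mol)(-2.013) = -11.7 kJ/mol
ΔG < 0, so the forward reaction is spontaneous (proceeds forward).

ΔG = -11.7 kJ/mol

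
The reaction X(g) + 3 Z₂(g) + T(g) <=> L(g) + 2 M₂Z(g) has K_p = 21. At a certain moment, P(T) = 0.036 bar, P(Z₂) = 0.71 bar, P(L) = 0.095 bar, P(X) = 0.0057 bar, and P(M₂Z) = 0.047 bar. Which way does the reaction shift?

Q_p = P(L)·P(M₂Z)² / (P(X)·P(Z₂)³·P(T)) = (0.095)·(0.047)² / ((0.0057)·(0.71)³·(0.036)) = 2.9
Q_p = 2.9 < K_p = 21, so the forward reaction proceeds.

toward products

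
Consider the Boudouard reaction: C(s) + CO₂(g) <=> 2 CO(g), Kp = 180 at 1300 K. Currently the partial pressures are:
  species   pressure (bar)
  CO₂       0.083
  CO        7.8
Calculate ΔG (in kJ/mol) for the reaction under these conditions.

(C is a pure solid — omitted from Qp.)
Qp = P(CO)² / P(CO₂) = (7.8)² / (0.083) = 733
ΔG = RT ln(Qp/Kp) = (8.314 J mol⁻¹ K⁻¹)(1300 K) × ln(733/180)
   = (10.81 kJ/mol)(1.404) = 15.2 kJ/mol
ΔG > 0, so the forward reaction is non-spontaneous (proceeds in reverse).

ΔG = 15.2 kJ/mol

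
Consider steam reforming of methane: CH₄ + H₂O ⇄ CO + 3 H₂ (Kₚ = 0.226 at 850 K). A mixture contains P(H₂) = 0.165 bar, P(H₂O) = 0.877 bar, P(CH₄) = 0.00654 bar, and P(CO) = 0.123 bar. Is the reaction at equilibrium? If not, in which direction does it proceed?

to the right

Qₚ = P(CO)·P(H₂)³ / (P(CH₄)·P(H₂O)) = (0.123)·(0.165)³ / ((0.00654)·(0.877)) = 0.0963
Qₚ = 0.0963 < Kₚ = 0.226, so the forward reaction proceeds.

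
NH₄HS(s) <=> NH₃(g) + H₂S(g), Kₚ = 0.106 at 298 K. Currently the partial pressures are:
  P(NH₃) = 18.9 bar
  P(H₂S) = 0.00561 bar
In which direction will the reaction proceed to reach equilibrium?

(NH₄HS is a pure solid — omitted from Qₚ.)
Qₚ = P(NH₃)·P(H₂S) = (18.9)·(0.00561) = 0.106
Qₚ = 0.106 = Kₚ, so the system is already at equilibrium.

no net change (already at equilibrium)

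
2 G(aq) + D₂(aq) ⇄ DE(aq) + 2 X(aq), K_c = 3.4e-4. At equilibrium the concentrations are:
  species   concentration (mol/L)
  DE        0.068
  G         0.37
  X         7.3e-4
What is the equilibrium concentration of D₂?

At equilibrium, K_c = [DE]·[X]² / ([G]²·[D₂]) = 3.4e-4.
(0.068)·(7.3e-4)² / ((0.37)²·([D₂])) = 3.4e-4
[D₂] = 7.79e-4 = 7.8e-4 mol/L

[D₂] = 7.8e-4 mol/L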